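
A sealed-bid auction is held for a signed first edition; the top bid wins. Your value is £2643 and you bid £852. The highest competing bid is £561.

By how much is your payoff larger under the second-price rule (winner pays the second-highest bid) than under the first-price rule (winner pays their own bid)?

£291

You have the highest bid, so you win under either rule.
Second-price: pay £561 → payoff £2082.
First-price: pay your own bid £852 → payoff £1791.
Difference = £2082 − (£1791) = £291.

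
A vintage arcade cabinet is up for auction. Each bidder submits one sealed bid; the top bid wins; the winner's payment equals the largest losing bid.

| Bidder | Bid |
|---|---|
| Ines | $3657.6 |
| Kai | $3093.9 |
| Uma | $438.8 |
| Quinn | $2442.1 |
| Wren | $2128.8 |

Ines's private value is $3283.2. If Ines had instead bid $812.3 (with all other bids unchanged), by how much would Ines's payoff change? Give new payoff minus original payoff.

The highest bid among the other bidders is $3093.9; Ines's bid doesn't change that.
Original bid $3657.6: Ines is highest, pays the top rival bid $3093.9; payoff $3283.2 − $3093.9 = $189.3.
Alternative bid $812.3: Ines is not highest (top rival bid is $3093.9); payoff $0.
Change in payoff = $0 − ($189.3) = −$189.3.

−$189.3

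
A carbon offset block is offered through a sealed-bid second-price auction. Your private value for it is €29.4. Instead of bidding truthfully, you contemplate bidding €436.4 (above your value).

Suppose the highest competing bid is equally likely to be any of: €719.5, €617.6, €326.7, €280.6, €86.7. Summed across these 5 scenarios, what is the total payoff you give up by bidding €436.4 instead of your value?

The deviation costs you only when the competing bid falls strictly between €29.4 and €436.4; elsewhere both bids give the same outcome.
€719.5: outcomes coincide → loss €0.
€617.6: outcomes coincide → loss €0.
€326.7: truthful payoff €0, deviation payoff −€297.3 → loss €297.3.
€280.6: truthful payoff €0, deviation payoff −€251.2 → loss €251.2.
€86.7: truthful payoff €0, deviation payoff −€57.3 → loss €57.3.
Total loss = €297.3 + €251.2 + €57.3 = €605.8.

€605.8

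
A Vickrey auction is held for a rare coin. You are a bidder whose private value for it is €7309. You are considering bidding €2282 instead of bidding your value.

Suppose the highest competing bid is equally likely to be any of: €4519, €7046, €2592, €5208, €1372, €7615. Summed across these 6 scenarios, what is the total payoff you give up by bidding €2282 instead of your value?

€9871

The deviation costs you only when the competing bid falls strictly between €2282 and €7309; elsewhere both bids give the same outcome.
€4519: truthful payoff €2790, deviation payoff €0 → loss €2790.
€7046: truthful payoff €263, deviation payoff €0 → loss €263.
€2592: truthful payoff €4717, deviation payoff €0 → loss €4717.
€5208: truthful payoff €2101, deviation payoff €0 → loss €2101.
€1372: outcomes coincide → loss €0.
€7615: outcomes coincide → loss €0.
Total loss = €2790 + €263 + €4717 + €2101 = €9871.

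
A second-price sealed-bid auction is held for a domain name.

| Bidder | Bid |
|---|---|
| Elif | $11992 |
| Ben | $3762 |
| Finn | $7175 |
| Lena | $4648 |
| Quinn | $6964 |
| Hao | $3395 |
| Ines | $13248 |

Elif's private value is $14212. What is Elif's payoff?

Highest bid: Ines at $13248, so Ines wins.
Second-highest bid: Elif at $11992 — that is the price the winner pays.
Elif did not win, so Elif pays nothing and receives nothing: payoff $0.

$0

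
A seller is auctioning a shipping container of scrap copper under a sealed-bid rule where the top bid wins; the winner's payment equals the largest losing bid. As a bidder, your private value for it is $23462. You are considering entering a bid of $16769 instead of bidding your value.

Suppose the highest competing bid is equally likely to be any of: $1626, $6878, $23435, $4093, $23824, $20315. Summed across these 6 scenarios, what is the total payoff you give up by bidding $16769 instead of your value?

The deviation costs you only when the competing bid falls strictly between $16769 and $23462; elsewhere both bids give the same outcome.
$1626: outcomes coincide → loss $0.
$6878: outcomes coincide → loss $0.
$23435: truthful payoff $27, deviation payoff $0 → loss $27.
$4093: outcomes coincide → loss $0.
$23824: outcomes coincide → loss $0.
$20315: truthful payoff $3147, deviation payoff $0 → loss $3147.
Total loss = $27 + $3147 = $3174.
In a second-price auction your bid sets only whether you win, not what you pay, so bidding your true value is weakly dominant.

$3174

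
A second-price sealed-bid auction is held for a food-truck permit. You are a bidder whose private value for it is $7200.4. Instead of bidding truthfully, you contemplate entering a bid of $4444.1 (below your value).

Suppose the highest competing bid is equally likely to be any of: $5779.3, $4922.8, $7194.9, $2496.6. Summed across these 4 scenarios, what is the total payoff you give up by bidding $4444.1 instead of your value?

$3704.2

The deviation costs you only when the competing bid falls strictly between $4444.1 and $7200.4; elsewhere both bids give the same outcome.
$5779.3: truthful payoff $1421.1, deviation payoff $0 → loss $1421.1.
$4922.8: truthful payoff $2277.6, deviation payoff $0 → loss $2277.6.
$7194.9: truthful payoff $5.5, deviation payoff $0 → loss $5.5.
$2496.6: outcomes coincide → loss $0.
Total loss = $1421.1 + $2277.6 + $5.5 = $3704.2.
Truthful bidding weakly dominates here: raising your bid can only win items priced above your value, and lowering it can only forfeit items priced below.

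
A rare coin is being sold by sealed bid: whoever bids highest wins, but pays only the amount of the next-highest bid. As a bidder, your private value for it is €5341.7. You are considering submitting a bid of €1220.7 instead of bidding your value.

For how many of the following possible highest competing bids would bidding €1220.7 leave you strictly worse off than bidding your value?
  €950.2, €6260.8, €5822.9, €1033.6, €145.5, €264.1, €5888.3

The deviation hurts exactly when the highest competing bid lies strictly between €1220.7 and €5341.7 — underbidding then forfeits a profitable win.
€950.2: below both → same outcome either way.
€6260.8: above both → same outcome either way.
€5822.9: above both → same outcome either way.
€1033.6: below both → same outcome either way.
€145.5: below both → same outcome either way.
€264.1: below both → same outcome either way.
€5888.3: above both → same outcome either way.
Count: 0.

0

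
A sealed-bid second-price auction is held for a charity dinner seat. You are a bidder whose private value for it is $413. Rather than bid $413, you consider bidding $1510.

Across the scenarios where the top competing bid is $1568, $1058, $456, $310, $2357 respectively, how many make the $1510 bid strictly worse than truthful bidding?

The deviation hurts exactly when the highest competing bid lies strictly between $413 and $1510 — overbidding then wins at a price above your value.
$1568: above both → same outcome either way.
$1058: inside the interval → strictly worse (loss $645).
$456: inside the interval → strictly worse (loss $43).
$310: below both → same outcome either way.
$2357: above both → same outcome either way.
Count: 2.

2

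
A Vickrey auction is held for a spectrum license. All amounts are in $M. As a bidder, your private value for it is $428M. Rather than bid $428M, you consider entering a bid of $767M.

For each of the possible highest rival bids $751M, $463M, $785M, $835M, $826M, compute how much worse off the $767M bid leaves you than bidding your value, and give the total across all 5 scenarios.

The deviation costs you only when the competing bid falls strictly between $428M and $767M; elsewhere both bids give the same outcome.
$751M: truthful payoff $0M, deviation payoff −$323M → loss $323M.
$463M: truthful payoff $0M, deviation payoff −$35M → loss $35M.
$785M: outcomes coincide → loss $0M.
$835M: outcomes coincide → loss $0M.
$826M: outcomes coincide → loss $0M.
Total loss = $323M + $35M = $358M.

$358M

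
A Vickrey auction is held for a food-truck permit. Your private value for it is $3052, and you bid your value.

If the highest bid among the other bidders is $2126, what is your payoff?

$926

Your bid $3052 exceeds the highest competing bid $2126, so you win.
In a second-price auction the winner pays the second-highest bid, $2126.
Payoff = value − price = $3052 − $2126 = $926.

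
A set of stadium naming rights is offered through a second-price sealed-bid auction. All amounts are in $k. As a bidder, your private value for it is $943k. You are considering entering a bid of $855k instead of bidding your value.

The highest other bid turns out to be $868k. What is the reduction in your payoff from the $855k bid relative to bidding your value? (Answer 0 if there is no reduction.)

Bidding your value $943k: you win (since $943k > $868k) and pay $868k. Payoff $75k.
Bidding $855k: you lose. Payoff $0k.
The competing bid $868k lies between your shaded bid and your value, so underbidding forfeits an item you could have won at a profitable price.
Loss from deviating = $75k − ($0k) = $75k.

$75k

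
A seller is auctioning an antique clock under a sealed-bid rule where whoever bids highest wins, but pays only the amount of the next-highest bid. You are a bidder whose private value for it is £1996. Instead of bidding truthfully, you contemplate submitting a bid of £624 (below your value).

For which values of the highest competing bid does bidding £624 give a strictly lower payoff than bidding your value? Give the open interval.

(£624, £1996)

If the competing bid is below £624, both bids win at the same price — no difference.
If it is above £1996, both bids lose — no difference.
If it lies strictly between £624 and £1996, bidding your value wins at a price below your value (positive payoff) while bidding £624 loses (payoff 0).
So the deviation strictly hurts on the open interval (£624, £1996).
Truthful bidding weakly dominates here: raising your bid can only win items priced above your value, and lowering it can only forfeit items priced below.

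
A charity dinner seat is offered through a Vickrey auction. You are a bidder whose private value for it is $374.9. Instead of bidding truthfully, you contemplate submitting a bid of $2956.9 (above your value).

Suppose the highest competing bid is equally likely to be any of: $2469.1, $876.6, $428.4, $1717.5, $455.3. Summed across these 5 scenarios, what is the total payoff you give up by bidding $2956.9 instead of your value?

The deviation costs you only when the competing bid falls strictly between $374.9 and $2956.9; elsewhere both bids give the same outcome.
$2469.1: truthful payoff $0, deviation payoff −$2094.2 → loss $2094.2.
$876.6: truthful payoff $0, deviation payoff −$501.7 → loss $501.7.
$428.4: truthful payoff $0, deviation payoff −$53.5 → loss $53.5.
$1717.5: truthful payoff $0, deviation payoff −$1342.6 → loss $1342.6.
$455.3: truthful payoff $0, deviation payoff −$80.4 → loss $80.4.
Total loss = $2094.2 + $501.7 + $53.5 + $1342.6 + $80.4 = $4072.4.

$4072.4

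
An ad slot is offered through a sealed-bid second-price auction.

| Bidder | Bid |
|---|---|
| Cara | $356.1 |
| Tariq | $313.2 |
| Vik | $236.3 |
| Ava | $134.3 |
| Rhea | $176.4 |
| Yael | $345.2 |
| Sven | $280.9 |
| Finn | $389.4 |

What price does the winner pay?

Highest bid: Finn at $389.4, so Finn wins.
Second-highest bid: Cara at $356.1 — that is the price the winner pays.

$356.1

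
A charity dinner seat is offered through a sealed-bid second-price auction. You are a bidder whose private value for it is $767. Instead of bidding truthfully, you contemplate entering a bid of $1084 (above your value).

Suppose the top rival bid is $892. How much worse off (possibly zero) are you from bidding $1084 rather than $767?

Bidding your value $767: you lose (since $767 < $892). Payoff $0.
Bidding $1084: you win and pay $892. Payoff $767 − $892 = −$125.
The competing bid $892 lies between your value and your inflated bid, so overbidding wins an item priced above your value.
Loss from deviating = $0 − (−$125) = $125.

$125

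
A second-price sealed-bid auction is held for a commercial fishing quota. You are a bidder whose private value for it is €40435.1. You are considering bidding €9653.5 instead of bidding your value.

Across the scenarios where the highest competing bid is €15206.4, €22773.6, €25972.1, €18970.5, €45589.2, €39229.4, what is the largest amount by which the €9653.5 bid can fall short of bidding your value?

€25228.7

€15206.4: truthful gives €25228.7, deviation gives €0 → loss €25228.7.
€22773.6: truthful gives €17661.5, deviation gives €0 → loss €17661.5.
€25972.1: truthful gives €14463, deviation gives €0 → loss €14463.
€18970.5: truthful gives €21464.6, deviation gives €0 → loss €21464.6.
€45589.2: same outcome either way → loss €0.
€39229.4: truthful gives €1205.7, deviation gives €0 → loss €1205.7.
Maximum loss: €25228.7.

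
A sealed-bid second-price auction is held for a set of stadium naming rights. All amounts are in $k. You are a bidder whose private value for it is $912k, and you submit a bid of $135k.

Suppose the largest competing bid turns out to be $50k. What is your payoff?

$862k

Your bid $135k exceeds the highest competing bid $50k, so you win.
In a second-price auction the winner pays the second-highest bid, $50k.
Payoff = value − price = $912k − $50k = $862k.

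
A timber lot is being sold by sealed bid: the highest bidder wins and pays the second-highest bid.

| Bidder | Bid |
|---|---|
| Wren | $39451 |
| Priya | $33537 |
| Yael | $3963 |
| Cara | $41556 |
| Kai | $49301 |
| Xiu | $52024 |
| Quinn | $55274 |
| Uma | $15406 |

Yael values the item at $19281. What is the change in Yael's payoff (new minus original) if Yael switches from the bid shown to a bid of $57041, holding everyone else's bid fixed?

−$35993

The highest bid among the other bidders is $55274; Yael's bid doesn't change that.
Original bid $3963: Yael is not highest (top rival bid is $55274); payoff $0.
Alternative bid $57041: Yael is highest, pays the top rival bid $55274; payoff $19281 − $55274 = −$35993.
Change in payoff = −$35993 − ($0) = −$35993.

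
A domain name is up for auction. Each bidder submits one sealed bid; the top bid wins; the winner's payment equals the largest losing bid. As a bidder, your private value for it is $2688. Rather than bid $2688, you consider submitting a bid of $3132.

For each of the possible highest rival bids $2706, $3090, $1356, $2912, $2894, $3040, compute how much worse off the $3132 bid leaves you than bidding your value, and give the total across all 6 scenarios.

$1202

The deviation costs you only when the competing bid falls strictly between $2688 and $3132; elsewhere both bids give the same outcome.
$2706: truthful payoff $0, deviation payoff −$18 → loss $18.
$3090: truthful payoff $0, deviation payoff −$402 → loss $402.
$1356: outcomes coincide → loss $0.
$2912: truthful payoff $0, deviation payoff −$224 → loss $224.
$2894: truthful payoff $0, deviation payoff −$206 → loss $206.
$3040: truthful payoff $0, deviation payoff −$352 → loss $352.
Total loss = $18 + $402 + $224 + $206 + $352 = $1202.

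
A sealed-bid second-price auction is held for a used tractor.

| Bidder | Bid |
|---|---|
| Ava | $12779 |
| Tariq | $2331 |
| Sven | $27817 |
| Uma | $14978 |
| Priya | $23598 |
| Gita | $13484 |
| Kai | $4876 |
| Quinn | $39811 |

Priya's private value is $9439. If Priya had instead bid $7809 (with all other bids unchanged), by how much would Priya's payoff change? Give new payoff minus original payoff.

$0

The highest bid among the other bidders is $39811; Priya's bid doesn't change that.
Original bid $23598: Priya is not highest (top rival bid is $39811); payoff $0.
Alternative bid $7809: Priya is not highest (top rival bid is $39811); payoff $0.
Change in payoff = $0 − ($0) = $0.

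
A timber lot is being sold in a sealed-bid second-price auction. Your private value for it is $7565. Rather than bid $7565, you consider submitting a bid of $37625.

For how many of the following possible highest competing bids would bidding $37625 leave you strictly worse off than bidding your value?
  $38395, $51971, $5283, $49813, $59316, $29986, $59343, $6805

1

The deviation hurts exactly when the highest competing bid lies strictly between $7565 and $37625 — overbidding then wins at a price above your value.
$38395: above both → same outcome either way.
$51971: above both → same outcome either way.
$5283: below both → same outcome either way.
$49813: above both → same outcome either way.
$59316: above both → same outcome either way.
$29986: inside the interval → strictly worse (loss $22421).
$59343: above both → same outcome either way.
$6805: below both → same outcome either way.
Count: 1.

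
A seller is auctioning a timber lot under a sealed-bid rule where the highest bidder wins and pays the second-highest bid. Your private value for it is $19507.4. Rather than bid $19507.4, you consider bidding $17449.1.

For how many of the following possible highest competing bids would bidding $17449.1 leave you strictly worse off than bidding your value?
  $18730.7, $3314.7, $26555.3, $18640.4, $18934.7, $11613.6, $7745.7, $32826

3

The deviation hurts exactly when the highest competing bid lies strictly between $17449.1 and $19507.4 — underbidding then forfeits a profitable win.
$18730.7: inside the interval → strictly worse (loss $776.7).
$3314.7: below both → same outcome either way.
$26555.3: above both → same outcome either way.
$18640.4: inside the interval → strictly worse (loss $867).
$18934.7: inside the interval → strictly worse (loss $572.7).
$11613.6: below both → same outcome either way.
$7745.7: below both → same outcome either way.
$32826: above both → same outcome either way.
Count: 3.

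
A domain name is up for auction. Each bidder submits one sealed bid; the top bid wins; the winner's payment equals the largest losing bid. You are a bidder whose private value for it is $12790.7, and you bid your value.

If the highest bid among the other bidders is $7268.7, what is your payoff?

$5522

Your bid $12790.7 exceeds the highest competing bid $7268.7, so you win.
In a second-price auction the winner pays the second-highest bid, $7268.7.
Payoff = value − price = $12790.7 − $7268.7 = $5522.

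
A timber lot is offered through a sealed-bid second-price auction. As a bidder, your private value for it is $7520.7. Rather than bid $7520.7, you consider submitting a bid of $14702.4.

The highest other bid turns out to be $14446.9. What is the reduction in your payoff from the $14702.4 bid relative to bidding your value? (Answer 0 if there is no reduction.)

Bidding your value $7520.7: you lose (since $7520.7 < $14446.9). Payoff $0.
Bidding $14702.4: you win and pay $14446.9. Payoff $7520.7 − $14446.9 = −$6926.2.
The competing bid $14446.9 lies between your value and your inflated bid, so overbidding wins an item priced above your value.
Loss from deviating = $0 − (−$6926.2) = $6926.2.

$6926.2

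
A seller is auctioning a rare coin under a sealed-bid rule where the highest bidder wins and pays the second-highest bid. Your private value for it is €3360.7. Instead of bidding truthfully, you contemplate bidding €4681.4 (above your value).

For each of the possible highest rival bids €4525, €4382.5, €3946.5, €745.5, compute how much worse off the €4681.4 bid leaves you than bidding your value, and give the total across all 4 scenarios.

€2771.9

The deviation costs you only when the competing bid falls strictly between €3360.7 and €4681.4; elsewhere both bids give the same outcome.
€4525: truthful payoff €0, deviation payoff −€1164.3 → loss €1164.3.
€4382.5: truthful payoff €0, deviation payoff −€1021.8 → loss €1021.8.
€3946.5: truthful payoff €0, deviation payoff −€585.8 → loss €585.8.
€745.5: outcomes coincide → loss €0.
Total loss = €1164.3 + €1021.8 + €585.8 = €2771.9.
Because the price is fixed by the runner-up's bid, deviating from your value can only change a good outcome into a bad one — never the reverse.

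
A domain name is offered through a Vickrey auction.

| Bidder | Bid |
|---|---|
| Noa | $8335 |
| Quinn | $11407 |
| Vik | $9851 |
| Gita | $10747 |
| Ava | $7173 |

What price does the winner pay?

$10747

Highest bid: Quinn at $11407, so Quinn wins.
Second-highest bid: Gita at $10747 — that is the price the winner pays.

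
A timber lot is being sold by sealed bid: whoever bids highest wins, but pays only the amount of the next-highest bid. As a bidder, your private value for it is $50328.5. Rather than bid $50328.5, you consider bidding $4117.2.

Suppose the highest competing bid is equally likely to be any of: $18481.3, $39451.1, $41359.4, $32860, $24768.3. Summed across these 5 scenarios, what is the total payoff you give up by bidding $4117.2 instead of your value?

$94722.4

The deviation costs you only when the competing bid falls strictly between $4117.2 and $50328.5; elsewhere both bids give the same outcome.
$18481.3: truthful payoff $31847.2, deviation payoff $0 → loss $31847.2.
$39451.1: truthful payoff $10877.4, deviation payoff $0 → loss $10877.4.
$41359.4: truthful payoff $8969.1, deviation payoff $0 → loss $8969.1.
$32860: truthful payoff $17468.5, deviation payoff $0 → loss $17468.5.
$24768.3: truthful payoff $25560.2, deviation payoff $0 → loss $25560.2.
Total loss = $31847.2 + $10877.4 + $8969.1 + $17468.5 + $25560.2 = $94722.4.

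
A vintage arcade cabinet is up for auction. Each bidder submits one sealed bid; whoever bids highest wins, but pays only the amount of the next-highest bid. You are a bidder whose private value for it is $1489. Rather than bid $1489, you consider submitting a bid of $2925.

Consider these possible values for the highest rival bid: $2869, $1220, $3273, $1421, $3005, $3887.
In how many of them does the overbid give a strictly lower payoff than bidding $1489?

1

The deviation hurts exactly when the highest competing bid lies strictly between $1489 and $2925 — overbidding then wins at a price above your value.
$2869: inside the interval → strictly worse (loss $1380).
$1220: below both → same outcome either way.
$3273: above both → same outcome either way.
$1421: below both → same outcome either way.
$3005: above both → same outcome either way.
$3887: above both → same outcome either way.
Count: 1.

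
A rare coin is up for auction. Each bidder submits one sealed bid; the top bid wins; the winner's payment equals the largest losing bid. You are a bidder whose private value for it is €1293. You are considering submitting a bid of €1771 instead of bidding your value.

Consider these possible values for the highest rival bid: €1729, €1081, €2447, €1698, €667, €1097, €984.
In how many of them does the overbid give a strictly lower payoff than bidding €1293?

The deviation hurts exactly when the highest competing bid lies strictly between €1293 and €1771 — overbidding then wins at a price above your value.
€1729: inside the interval → strictly worse (loss €436).
€1081: below both → same outcome either way.
€2447: above both → same outcome either way.
€1698: inside the interval → strictly worse (loss €405).
€667: below both → same outcome either way.
€1097: below both → same outcome either way.
€984: below both → same outcome either way.
Count: 2.

2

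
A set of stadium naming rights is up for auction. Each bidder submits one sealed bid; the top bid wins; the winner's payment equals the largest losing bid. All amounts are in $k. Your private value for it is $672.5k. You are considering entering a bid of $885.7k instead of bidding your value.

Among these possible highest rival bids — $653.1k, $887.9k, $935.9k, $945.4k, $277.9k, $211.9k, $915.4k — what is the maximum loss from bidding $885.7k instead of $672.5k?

$0k

$653.1k: same outcome either way → loss $0k.
$887.9k: same outcome either way → loss $0k.
$935.9k: same outcome either way → loss $0k.
$945.4k: same outcome either way → loss $0k.
$277.9k: same outcome either way → loss $0k.
$211.9k: same outcome either way → loss $0k.
$915.4k: same outcome either way → loss $0k.
Maximum loss: $0k.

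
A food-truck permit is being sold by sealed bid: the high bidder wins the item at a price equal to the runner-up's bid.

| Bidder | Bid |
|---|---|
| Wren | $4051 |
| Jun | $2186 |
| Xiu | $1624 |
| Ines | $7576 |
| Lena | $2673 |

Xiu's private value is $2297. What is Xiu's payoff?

Highest bid: Ines at $7576, so Ines wins.
Second-highest bid: Wren at $4051 — that is the price the winner pays.
Xiu did not win, so Xiu pays nothing and receives nothing: payoff $0.

$0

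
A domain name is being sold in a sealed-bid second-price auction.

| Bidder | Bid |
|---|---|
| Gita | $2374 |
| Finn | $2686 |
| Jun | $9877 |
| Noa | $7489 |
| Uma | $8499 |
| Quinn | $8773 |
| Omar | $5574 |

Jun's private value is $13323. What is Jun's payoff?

Highest bid: Jun at $9877, so Jun wins.
Second-highest bid: Quinn at $8773 — that is the price the winner pays.
Jun's payoff = value − price = $13323 − $8773 = $4550.

$4550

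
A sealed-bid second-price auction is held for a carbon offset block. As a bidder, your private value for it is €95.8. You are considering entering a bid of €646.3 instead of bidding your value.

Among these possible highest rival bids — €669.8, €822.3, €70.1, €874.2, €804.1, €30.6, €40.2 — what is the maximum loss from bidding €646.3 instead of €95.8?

€669.8: same outcome either way → loss €0.
€822.3: same outcome either way → loss €0.
€70.1: same outcome either way → loss €0.
€874.2: same outcome either way → loss €0.
€804.1: same outcome either way → loss €0.
€30.6: same outcome either way → loss €0.
€40.2: same outcome either way → loss €0.
Maximum loss: €0.

€0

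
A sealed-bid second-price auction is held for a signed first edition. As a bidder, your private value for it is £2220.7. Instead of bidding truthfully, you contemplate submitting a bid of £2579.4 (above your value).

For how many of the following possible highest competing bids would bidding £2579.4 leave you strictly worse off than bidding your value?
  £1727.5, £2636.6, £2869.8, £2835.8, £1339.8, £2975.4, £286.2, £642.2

0

The deviation hurts exactly when the highest competing bid lies strictly between £2220.7 and £2579.4 — overbidding then wins at a price above your value.
£1727.5: below both → same outcome either way.
£2636.6: above both → same outcome either way.
£2869.8: above both → same outcome either way.
£2835.8: above both → same outcome either way.
£1339.8: below both → same outcome either way.
£2975.4: above both → same outcome either way.
£286.2: below both → same outcome either way.
£642.2: below both → same outcome either way.
Count: 0.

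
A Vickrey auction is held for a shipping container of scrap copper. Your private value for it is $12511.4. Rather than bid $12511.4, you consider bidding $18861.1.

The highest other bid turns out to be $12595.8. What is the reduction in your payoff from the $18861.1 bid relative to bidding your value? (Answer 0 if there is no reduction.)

Bidding your value $12511.4: you lose (since $12511.4 < $12595.8). Payoff $0.
Bidding $18861.1: you win and pay $12595.8. Payoff $12511.4 − $12595.8 = −$84.4.
The competing bid $12595.8 lies between your value and your inflated bid, so overbidding wins an item priced above your value.
Loss from deviating = $0 − (−$84.4) = $84.4.

$84.4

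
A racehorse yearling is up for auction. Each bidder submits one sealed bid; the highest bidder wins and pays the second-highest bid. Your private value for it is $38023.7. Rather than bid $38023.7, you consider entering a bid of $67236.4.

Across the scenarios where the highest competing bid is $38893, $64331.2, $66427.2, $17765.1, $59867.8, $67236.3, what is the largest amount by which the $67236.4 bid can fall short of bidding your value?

$38893: truthful gives $0, deviation gives −$869.3 → loss $869.3.
$64331.2: truthful gives $0, deviation gives −$26307.5 → loss $26307.5.
$66427.2: truthful gives $0, deviation gives −$28403.5 → loss $28403.5.
$17765.1: same outcome either way → loss $0.
$59867.8: truthful gives $0, deviation gives −$21844.1 → loss $21844.1.
$67236.3: truthful gives $0, deviation gives −$29212.6 → loss $29212.6.
Maximum loss: $29212.6.

$29212.6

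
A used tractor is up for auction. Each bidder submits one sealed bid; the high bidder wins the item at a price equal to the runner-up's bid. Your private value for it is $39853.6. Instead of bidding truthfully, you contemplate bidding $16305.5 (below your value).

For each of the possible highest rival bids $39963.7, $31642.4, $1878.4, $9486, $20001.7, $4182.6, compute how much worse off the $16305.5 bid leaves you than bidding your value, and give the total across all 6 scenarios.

The deviation costs you only when the competing bid falls strictly between $16305.5 and $39853.6; elsewhere both bids give the same outcome.
$39963.7: outcomes coincide → loss $0.
$31642.4: truthful payoff $8211.2, deviation payoff $0 → loss $8211.2.
$1878.4: outcomes coincide → loss $0.
$9486: outcomes coincide → loss $0.
$20001.7: truthful payoff $19851.9, deviation payoff $0 → loss $19851.9.
$4182.6: outcomes coincide → loss $0.
Total loss = $8211.2 + $19851.9 = $28063.1.

$28063.1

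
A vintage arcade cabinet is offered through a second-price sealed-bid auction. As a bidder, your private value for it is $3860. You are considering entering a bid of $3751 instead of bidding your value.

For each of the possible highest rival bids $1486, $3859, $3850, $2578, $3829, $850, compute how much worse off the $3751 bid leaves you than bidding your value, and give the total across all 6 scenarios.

The deviation costs you only when the competing bid falls strictly between $3751 and $3860; elsewhere both bids give the same outcome.
$1486: outcomes coincide → loss $0.
$3859: truthful payoff $1, deviation payoff $0 → loss $1.
$3850: truthful payoff $10, deviation payoff $0 → loss $10.
$2578: outcomes coincide → loss $0.
$3829: truthful payoff $31, deviation payoff $0 → loss $31.
$850: outcomes coincide → loss $0.
Total loss = $1 + $10 + $31 = $42.

$42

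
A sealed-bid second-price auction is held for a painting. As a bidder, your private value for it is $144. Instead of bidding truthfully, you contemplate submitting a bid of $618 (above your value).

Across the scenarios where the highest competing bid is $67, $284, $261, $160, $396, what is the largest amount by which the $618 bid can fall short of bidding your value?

$252

$67: same outcome either way → loss $0.
$284: truthful gives $0, deviation gives −$140 → loss $140.
$261: truthful gives $0, deviation gives −$117 → loss $117.
$160: truthful gives $0, deviation gives −$16 → loss $16.
$396: truthful gives $0, deviation gives −$252 → loss $252.
Maximum loss: $252.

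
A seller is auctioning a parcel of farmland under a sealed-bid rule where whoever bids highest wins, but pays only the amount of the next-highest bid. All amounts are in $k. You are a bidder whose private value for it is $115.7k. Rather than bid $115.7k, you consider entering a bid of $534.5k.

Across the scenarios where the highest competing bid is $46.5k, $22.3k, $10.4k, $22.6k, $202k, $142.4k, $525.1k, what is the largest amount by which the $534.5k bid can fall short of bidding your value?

$409.4k

$46.5k: same outcome either way → loss $0k.
$22.3k: same outcome either way → loss $0k.
$10.4k: same outcome either way → loss $0k.
$22.6k: same outcome either way → loss $0k.
$202k: truthful gives $0k, deviation gives −$86.3k → loss $86.3k.
$142.4k: truthful gives $0k, deviation gives −$26.7k → loss $26.7k.
$525.1k: truthful gives $0k, deviation gives −$409.4k → loss $409.4k.
Maximum loss: $409.4k.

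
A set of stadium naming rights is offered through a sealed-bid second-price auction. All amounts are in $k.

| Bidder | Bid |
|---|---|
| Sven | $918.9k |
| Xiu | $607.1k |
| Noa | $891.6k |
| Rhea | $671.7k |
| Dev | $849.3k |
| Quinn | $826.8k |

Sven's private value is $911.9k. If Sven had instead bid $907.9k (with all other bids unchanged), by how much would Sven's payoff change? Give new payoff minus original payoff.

$0k

The highest bid among the other bidders is $891.6k; Sven's bid doesn't change that.
Original bid $918.9k: Sven is highest, pays the top rival bid $891.6k; payoff $911.9k − $891.6k = $20.3k.
Alternative bid $907.9k: Sven is highest, pays the top rival bid $891.6k; payoff $911.9k − $891.6k = $20.3k.
Change in payoff = $20.3k − ($20.3k) = $0k.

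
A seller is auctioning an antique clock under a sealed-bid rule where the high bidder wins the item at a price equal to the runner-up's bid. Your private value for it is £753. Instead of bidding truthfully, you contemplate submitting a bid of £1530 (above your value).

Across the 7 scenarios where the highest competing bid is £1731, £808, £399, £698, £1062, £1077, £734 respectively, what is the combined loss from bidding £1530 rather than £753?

The deviation costs you only when the competing bid falls strictly between £753 and £1530; elsewhere both bids give the same outcome.
£1731: outcomes coincide → loss £0.
£808: truthful payoff £0, deviation payoff −£55 → loss £55.
£399: outcomes coincide → loss £0.
£698: outcomes coincide → loss £0.
£1062: truthful payoff £0, deviation payoff −£309 → loss £309.
£1077: truthful payoff £0, deviation payoff −£324 → loss £324.
£734: outcomes coincide → loss £0.
Total loss = £55 + £309 + £324 = £688.

£688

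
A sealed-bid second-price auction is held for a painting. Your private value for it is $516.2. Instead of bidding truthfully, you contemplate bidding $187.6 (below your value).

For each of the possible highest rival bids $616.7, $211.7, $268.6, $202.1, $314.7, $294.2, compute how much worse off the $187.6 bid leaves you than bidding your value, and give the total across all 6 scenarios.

$1289.7

The deviation costs you only when the competing bid falls strictly between $187.6 and $516.2; elsewhere both bids give the same outcome.
$616.7: outcomes coincide → loss $0.
$211.7: truthful payoff $304.5, deviation payoff $0 → loss $304.5.
$268.6: truthful payoff $247.6, deviation payoff $0 → loss $247.6.
$202.1: truthful payoff $314.1, deviation payoff $0 → loss $314.1.
$314.7: truthful payoff $201.5, deviation payoff $0 → loss $201.5.
$294.2: truthful payoff $222, deviation payoff $0 → loss $222.
Total loss = $304.5 + $247.6 + $314.1 + $201.5 + $222 = $1289.7.
Truthful bidding weakly dominates here: raising your bid can only win items priced above your value, and lowering it can only forfeit items priced below.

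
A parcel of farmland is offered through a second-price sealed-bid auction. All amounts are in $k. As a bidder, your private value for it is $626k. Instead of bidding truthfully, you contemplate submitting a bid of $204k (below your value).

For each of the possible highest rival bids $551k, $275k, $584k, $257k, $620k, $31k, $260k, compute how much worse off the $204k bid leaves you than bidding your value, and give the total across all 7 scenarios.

The deviation costs you only when the competing bid falls strictly between $204k and $626k; elsewhere both bids give the same outcome.
$551k: truthful payoff $75k, deviation payoff $0k → loss $75k.
$275k: truthful payoff $351k, deviation payoff $0k → loss $351k.
$584k: truthful payoff $42k, deviation payoff $0k → loss $42k.
$257k: truthful payoff $369k, deviation payoff $0k → loss $369k.
$620k: truthful payoff $6k, deviation payoff $0k → loss $6k.
$31k: outcomes coincide → loss $0k.
$260k: truthful payoff $366k, deviation payoff $0k → loss $366k.
Total loss = $75k + $351k + $42k + $369k + $6k + $366k = $1209k.

$1209k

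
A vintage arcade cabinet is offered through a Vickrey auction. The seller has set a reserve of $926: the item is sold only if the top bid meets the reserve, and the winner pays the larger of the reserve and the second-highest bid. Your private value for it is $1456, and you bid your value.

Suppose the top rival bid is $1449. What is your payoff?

Your bid $1456 is the highest and exceeds the reserve.
Price = max(second-highest bid, reserve) = max($1449, $926) = $1449.
Payoff = $1456 − $1449 = $7.

$7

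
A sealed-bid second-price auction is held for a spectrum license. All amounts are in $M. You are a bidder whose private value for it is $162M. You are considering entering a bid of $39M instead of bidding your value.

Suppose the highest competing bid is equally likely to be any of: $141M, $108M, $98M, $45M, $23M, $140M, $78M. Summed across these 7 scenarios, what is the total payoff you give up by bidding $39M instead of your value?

The deviation costs you only when the competing bid falls strictly between $39M and $162M; elsewhere both bids give the same outcome.
$141M: truthful payoff $21M, deviation payoff $0M → loss $21M.
$108M: truthful payoff $54M, deviation payoff $0M → loss $54M.
$98M: truthful payoff $64M, deviation payoff $0M → loss $64M.
$45M: truthful payoff $117M, deviation payoff $0M → loss $117M.
$23M: outcomes coincide → loss $0M.
$140M: truthful payoff $22M, deviation payoff $0M → loss $22M.
$78M: truthful payoff $84M, deviation payoff $0M → loss $84M.
Total loss = $21M + $54M + $64M + $117M + $22M + $84M = $362M.
Truthful bidding weakly dominates here: raising your bid can only win items priced above your value, and lowering it can only forfeit items priced below.

$362M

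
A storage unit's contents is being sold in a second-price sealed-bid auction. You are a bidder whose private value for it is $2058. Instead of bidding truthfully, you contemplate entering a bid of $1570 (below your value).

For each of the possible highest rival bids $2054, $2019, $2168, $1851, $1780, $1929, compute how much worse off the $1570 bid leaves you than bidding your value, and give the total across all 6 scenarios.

The deviation costs you only when the competing bid falls strictly between $1570 and $2058; elsewhere both bids give the same outcome.
$2054: truthful payoff $4, deviation payoff $0 → loss $4.
$2019: truthful payoff $39, deviation payoff $0 → loss $39.
$2168: outcomes coincide → loss $0.
$1851: truthful payoff $207, deviation payoff $0 → loss $207.
$1780: truthful payoff $278, deviation payoff $0 → loss $278.
$1929: truthful payoff $129, deviation payoff $0 → loss $129.
Total loss = $4 + $39 + $207 + $278 + $129 = $657.

$657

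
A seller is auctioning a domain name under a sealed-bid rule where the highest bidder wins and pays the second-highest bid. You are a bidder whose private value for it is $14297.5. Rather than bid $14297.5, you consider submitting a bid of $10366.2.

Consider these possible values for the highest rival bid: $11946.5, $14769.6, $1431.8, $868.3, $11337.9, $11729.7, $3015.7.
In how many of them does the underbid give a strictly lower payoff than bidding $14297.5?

3

The deviation hurts exactly when the highest competing bid lies strictly between $10366.2 and $14297.5 — underbidding then forfeits a profitable win.
$11946.5: inside the interval → strictly worse (loss $2351).
$14769.6: above both → same outcome either way.
$1431.8: below both → same outcome either way.
$868.3: below both → same outcome either way.
$11337.9: inside the interval → strictly worse (loss $2959.6).
$11729.7: inside the interval → strictly worse (loss $2567.8).
$3015.7: below both → same outcome either way.
Count: 3.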